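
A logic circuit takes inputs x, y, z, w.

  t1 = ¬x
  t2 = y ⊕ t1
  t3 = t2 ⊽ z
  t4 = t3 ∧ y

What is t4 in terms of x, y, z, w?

t1 = ¬x
t2 = y ⊕ t1 = y ⊕ ¬x
t3 = t2 ⊽ z = (y ⊕ ¬x) ⊽ z
t4 = t3 ∧ y = ((y ⊕ ¬x) ⊽ z) ∧ y

((y ⊕ ¬x) ⊽ z) ∧ y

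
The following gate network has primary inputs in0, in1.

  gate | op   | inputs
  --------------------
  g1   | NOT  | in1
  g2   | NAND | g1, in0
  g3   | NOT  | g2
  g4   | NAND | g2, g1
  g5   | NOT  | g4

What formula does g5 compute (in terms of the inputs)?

g1 = NOT in1
g2 = g1 NAND in0 = NOT in1 NAND in0
g4 = g2 NAND g1 = (NOT in1 NAND in0) NAND NOT in1
g5 = NOT g4 = NOT ((NOT in1 NAND in0) NAND NOT in1)

NOT ((NOT in1 NAND in0) NAND NOT in1)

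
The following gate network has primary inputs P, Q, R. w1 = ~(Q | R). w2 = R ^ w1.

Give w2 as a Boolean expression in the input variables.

R ^ (~(Q | R))

w1 = ~(Q | R)
w2 = R ^ w1 = R ^ (~(Q | R))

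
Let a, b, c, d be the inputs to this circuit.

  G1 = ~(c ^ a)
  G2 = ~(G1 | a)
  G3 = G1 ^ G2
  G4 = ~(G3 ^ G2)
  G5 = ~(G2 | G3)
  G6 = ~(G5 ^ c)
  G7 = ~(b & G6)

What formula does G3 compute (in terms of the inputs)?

G1 = ~(c ^ a)
G2 = ~(G1 | a) = ~((~(c ^ a)) | a)
G3 = G1 ^ G2 = (~(c ^ a)) ^ (~((~(c ^ a)) | a))

(~(c ^ a)) ^ (~((~(c ^ a)) | a))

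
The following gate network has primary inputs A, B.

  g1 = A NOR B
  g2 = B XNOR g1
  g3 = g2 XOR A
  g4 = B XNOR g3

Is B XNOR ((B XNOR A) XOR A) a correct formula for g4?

No

g1 = A NOR B
g2 = B XNOR g1 = B XNOR (A NOR B)
g3 = g2 XOR A = (B XNOR (A NOR B)) XOR A
g4 = B XNOR g3 = B XNOR ((B XNOR (A NOR B)) XOR A)
At A=0, B=0: circuit gives 1, formula gives 0.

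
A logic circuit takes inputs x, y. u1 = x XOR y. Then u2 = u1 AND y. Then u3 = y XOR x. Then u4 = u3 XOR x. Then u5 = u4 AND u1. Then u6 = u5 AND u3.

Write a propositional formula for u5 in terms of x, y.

((y XOR x) XOR x) AND (x XOR y)

u1 = x XOR y
u3 = y XOR x
u4 = u3 XOR x = (y XOR x) XOR x
u5 = u4 AND u1 = ((y XOR x) XOR x) AND (x XOR y)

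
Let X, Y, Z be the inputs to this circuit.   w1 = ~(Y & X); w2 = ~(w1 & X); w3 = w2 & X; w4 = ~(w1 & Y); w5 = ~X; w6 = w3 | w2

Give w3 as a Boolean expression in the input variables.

w1 = ~(Y & X)
w2 = ~(w1 & X) = ~((~(Y & X)) & X)
w3 = w2 & X = (~((~(Y & X)) & X)) & X

(~((~(Y & X)) & X)) & X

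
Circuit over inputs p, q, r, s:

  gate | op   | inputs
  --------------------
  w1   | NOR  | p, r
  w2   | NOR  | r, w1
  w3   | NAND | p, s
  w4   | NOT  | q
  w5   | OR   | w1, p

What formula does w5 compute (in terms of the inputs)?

(p NOR r) OR p

w1 = p NOR r
w5 = w1 OR p = (p NOR r) OR p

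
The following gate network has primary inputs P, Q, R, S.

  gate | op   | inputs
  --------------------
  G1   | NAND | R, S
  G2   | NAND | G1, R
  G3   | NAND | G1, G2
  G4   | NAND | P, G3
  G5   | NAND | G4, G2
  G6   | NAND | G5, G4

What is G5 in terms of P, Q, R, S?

G1 = R NAND S
G2 = G1 NAND R = (R NAND S) NAND R
G3 = G1 NAND G2 = (R NAND S) NAND ((R NAND S) NAND R)
G4 = P NAND G3 = P NAND ((R NAND S) NAND ((R NAND S) NAND R))
G5 = G4 NAND G2 = (P NAND ((R NAND S) NAND ((R NAND S) NAND R))) NAND ((R NAND S) NAND R)

(P NAND ((R NAND S) NAND ((R NAND S) NAND R))) NAND ((R NAND S) NAND R)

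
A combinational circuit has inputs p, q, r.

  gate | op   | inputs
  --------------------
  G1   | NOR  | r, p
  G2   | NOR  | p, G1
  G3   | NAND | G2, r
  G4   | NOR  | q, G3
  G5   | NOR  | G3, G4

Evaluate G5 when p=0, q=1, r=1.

G1 = 1 NOR 0 = 0
G2 = 0 NOR 0 = 1
G3 = 1 NAND 1 = 0
G4 = 1 NOR 0 = 0
G5 = 0 NOR 0 = 1

1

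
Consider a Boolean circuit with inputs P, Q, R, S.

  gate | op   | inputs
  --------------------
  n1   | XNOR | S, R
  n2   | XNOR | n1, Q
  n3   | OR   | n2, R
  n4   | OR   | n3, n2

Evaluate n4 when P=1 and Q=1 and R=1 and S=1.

n1 = 1 XNOR 1 = 1
n2 = 1 XNOR 1 = 1
n3 = 1 OR 1 = 1
n4 = 1 OR 1 = 1

1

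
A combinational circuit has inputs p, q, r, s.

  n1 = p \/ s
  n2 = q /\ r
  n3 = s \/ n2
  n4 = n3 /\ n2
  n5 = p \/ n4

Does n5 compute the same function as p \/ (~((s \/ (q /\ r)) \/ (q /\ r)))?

n2 = q /\ r
n3 = s \/ n2 = s \/ (q /\ r)
n4 = n3 /\ n2 = (s \/ (q /\ r)) /\ (q /\ r)
n5 = p \/ n4 = p \/ ((s \/ (q /\ r)) /\ (q /\ r))
At p=0, q=0, r=0, s=0: circuit gives 0, formula gives 1.

No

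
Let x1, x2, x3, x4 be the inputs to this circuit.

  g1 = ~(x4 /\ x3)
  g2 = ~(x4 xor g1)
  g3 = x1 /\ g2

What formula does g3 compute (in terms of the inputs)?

x1 /\ (~(x4 xor (~(x4 /\ x3))))

g1 = ~(x4 /\ x3)
g2 = ~(x4 xor g1) = ~(x4 xor (~(x4 /\ x3)))
g3 = x1 /\ g2 = x1 /\ (~(x4 xor (~(x4 /\ x3))))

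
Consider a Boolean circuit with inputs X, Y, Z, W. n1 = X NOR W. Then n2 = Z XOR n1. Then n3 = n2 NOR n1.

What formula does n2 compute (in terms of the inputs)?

Z XOR (X NOR W)

n1 = X NOR W
n2 = Z XOR n1 = Z XOR (X NOR W)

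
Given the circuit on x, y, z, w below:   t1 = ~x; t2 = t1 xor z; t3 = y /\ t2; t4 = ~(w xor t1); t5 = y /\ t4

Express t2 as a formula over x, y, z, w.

t1 = ~x
t2 = t1 xor z = ~x xor z

~x xor z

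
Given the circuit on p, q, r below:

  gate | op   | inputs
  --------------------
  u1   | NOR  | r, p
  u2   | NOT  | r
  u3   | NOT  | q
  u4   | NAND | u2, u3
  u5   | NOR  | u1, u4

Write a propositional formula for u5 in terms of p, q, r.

u1 = r NOR p
u2 = NOT r
u3 = NOT q
u4 = u2 NAND u3 = NOT r NAND NOT q
u5 = u1 NOR u4 = (r NOR p) NOR (NOT r NAND NOT q)

(r NOR p) NOR (NOT r NAND NOT q)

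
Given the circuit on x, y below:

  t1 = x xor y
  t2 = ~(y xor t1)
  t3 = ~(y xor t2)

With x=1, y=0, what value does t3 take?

t1 = 1 xor 0 = 1
t2 = ~(0 xor 1) = 0
t3 = ~(0 xor 0) = 1

1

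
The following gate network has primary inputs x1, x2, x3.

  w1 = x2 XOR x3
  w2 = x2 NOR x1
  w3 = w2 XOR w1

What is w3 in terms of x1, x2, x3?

(x2 NOR x1) XOR (x2 XOR x3)

w1 = x2 XOR x3
w2 = x2 NOR x1
w3 = w2 XOR w1 = (x2 NOR x1) XOR (x2 XOR x3)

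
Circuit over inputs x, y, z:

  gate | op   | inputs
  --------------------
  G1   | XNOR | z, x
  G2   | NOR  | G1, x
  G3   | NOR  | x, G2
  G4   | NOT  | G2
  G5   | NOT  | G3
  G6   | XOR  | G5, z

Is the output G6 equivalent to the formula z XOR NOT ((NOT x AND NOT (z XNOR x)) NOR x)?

G1 = z XNOR x
G2 = G1 NOR x = (z XNOR x) NOR x
G3 = x NOR G2 = x NOR ((z XNOR x) NOR x)
G5 = NOT G3 = NOT (x NOR ((z XNOR x) NOR x))
G6 = G5 XOR z = NOT (x NOR ((z XNOR x) NOR x)) XOR z
At x=0, y=0, z=0: circuit gives 0, formula gives 0.
At x=1, y=0, z=0: circuit gives 1, formula gives 1.
Agrees on all 8 inputs.

Yes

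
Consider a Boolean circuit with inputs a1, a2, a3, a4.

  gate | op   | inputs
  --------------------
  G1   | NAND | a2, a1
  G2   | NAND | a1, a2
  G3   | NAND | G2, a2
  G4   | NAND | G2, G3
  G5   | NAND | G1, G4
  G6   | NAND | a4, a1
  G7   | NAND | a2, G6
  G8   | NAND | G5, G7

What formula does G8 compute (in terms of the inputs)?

((a2 NAND a1) NAND ((a1 NAND a2) NAND ((a1 NAND a2) NAND a2))) NAND (a2 NAND (a4 NAND a1))

G1 = a2 NAND a1
G2 = a1 NAND a2
G3 = G2 NAND a2 = (a1 NAND a2) NAND a2
G4 = G2 NAND G3 = (a1 NAND a2) NAND ((a1 NAND a2) NAND a2)
G5 = G1 NAND G4 = (a2 NAND a1) NAND ((a1 NAND a2) NAND ((a1 NAND a2) NAND a2))
G6 = a4 NAND a1
G7 = a2 NAND G6 = a2 NAND (a4 NAND a1)
G8 = G5 NAND G7 = ((a2 NAND a1) NAND ((a1 NAND a2) NAND ((a1 NAND a2) NAND a2))) NAND (a2 NAND (a4 NAND a1))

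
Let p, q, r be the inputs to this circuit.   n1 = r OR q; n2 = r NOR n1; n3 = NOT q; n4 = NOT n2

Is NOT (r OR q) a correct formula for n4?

No

n1 = r OR q
n2 = r NOR n1 = r NOR (r OR q)
n4 = NOT n2 = NOT (r NOR (r OR q))
At p=0, q=0, r=0: circuit gives 0, formula gives 1.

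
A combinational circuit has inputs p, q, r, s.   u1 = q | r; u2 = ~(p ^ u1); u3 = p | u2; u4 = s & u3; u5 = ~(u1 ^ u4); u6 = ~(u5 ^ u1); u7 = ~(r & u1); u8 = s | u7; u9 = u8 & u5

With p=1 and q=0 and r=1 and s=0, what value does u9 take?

0

u1 = 0 | 1 = 1
u2 = ~(1 ^ 1) = 1
u3 = 1 | 1 = 1
u4 = 0 & 1 = 0
u5 = ~(1 ^ 0) = 0
u7 = ~(1 & 1) = 0
u8 = 0 | 0 = 0
u9 = 0 & 0 = 0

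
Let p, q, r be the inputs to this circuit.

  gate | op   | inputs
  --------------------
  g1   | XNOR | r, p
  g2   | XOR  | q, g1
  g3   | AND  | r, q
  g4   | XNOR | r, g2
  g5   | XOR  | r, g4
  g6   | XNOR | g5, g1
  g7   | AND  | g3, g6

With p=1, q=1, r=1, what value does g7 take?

1

g1 = 1 XNOR 1 = 1
g2 = 1 XOR 1 = 0
g3 = 1 AND 1 = 1
g4 = 1 XNOR 0 = 0
g5 = 1 XOR 0 = 1
g6 = 1 XNOR 1 = 1
g7 = 1 AND 1 = 1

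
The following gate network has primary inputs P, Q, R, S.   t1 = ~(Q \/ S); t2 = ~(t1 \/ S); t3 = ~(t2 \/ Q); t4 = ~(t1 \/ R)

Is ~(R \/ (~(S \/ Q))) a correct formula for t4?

Yes

t1 = ~(Q \/ S)
t4 = ~(t1 \/ R) = ~((~(Q \/ S)) \/ R)
At P=0, Q=0, R=0, S=0: circuit gives 0, formula gives 0.
At P=0, Q=0, R=0, S=1: circuit gives 1, formula gives 1.
Agrees on all 16 inputs.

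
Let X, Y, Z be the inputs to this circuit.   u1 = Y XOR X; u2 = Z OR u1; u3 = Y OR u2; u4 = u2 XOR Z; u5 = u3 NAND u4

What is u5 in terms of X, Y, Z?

u1 = Y XOR X
u2 = Z OR u1 = Z OR (Y XOR X)
u3 = Y OR u2 = Y OR (Z OR (Y XOR X))
u4 = u2 XOR Z = (Z OR (Y XOR X)) XOR Z
u5 = u3 NAND u4 = (Y OR (Z OR (Y XOR X))) NAND ((Z OR (Y XOR X)) XOR Z)

(Y OR (Z OR (Y XOR X))) NAND ((Z OR (Y XOR X)) XOR Z)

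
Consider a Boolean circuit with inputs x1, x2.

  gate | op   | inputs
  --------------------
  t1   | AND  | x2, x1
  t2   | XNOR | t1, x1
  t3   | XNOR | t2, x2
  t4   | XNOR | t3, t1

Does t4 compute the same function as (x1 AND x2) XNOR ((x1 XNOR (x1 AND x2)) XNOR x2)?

t1 = x2 AND x1
t2 = t1 XNOR x1 = (x2 AND x1) XNOR x1
t3 = t2 XNOR x2 = ((x2 AND x1) XNOR x1) XNOR x2
t4 = t3 XNOR t1 = (((x2 AND x1) XNOR x1) XNOR x2) XNOR (x2 AND x1)
At x1=0, x2=1: circuit gives 0, formula gives 0.
At x1=0, x2=0: circuit gives 1, formula gives 1.
Agrees on all 4 inputs.

Yes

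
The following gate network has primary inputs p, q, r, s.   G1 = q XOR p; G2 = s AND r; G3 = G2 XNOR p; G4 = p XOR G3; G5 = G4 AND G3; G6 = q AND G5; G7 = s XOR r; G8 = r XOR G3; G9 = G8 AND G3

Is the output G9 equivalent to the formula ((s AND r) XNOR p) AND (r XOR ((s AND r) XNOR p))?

G2 = s AND r
G3 = G2 XNOR p = (s AND r) XNOR p
G8 = r XOR G3 = r XOR ((s AND r) XNOR p)
G9 = G8 AND G3 = (r XOR ((s AND r) XNOR p)) AND ((s AND r) XNOR p)
At p=0, q=0, r=1, s=0: circuit gives 0, formula gives 0.
At p=0, q=0, r=0, s=0: circuit gives 1, formula gives 1.
Agrees on all 16 inputs.

Yes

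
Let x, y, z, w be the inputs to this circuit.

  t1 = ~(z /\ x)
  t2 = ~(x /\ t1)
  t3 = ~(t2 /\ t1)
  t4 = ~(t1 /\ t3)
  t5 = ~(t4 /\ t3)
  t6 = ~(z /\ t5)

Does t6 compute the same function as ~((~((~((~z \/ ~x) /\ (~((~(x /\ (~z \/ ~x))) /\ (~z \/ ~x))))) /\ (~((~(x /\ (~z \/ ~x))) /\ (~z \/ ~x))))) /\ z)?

Yes

t1 = ~(z /\ x)
t2 = ~(x /\ t1) = ~(x /\ (~(z /\ x)))
t3 = ~(t2 /\ t1) = ~((~(x /\ (~(z /\ x)))) /\ (~(z /\ x)))
t4 = ~(t1 /\ t3) = ~((~(z /\ x)) /\ (~((~(x /\ (~(z /\ x)))) /\ (~(z /\ x)))))
t5 = ~(t4 /\ t3) = ~((~((~(z /\ x)) /\ (~((~(x /\ (~(z /\ x)))) /\ (~(z /\ x)))))) /\ (~((~(x /\ (~(z /\ x)))) /\ (~(z /\ x)))))
t6 = ~(z /\ t5) = ~(z /\ (~((~((~(z /\ x)) /\ (~((~(x /\ (~(z /\ x)))) /\ (~(z /\ x)))))) /\ (~((~(x /\ (~(z /\ x)))) /\ (~(z /\ x)))))))
At x=0, y=0, z=1, w=0: circuit gives 0, formula gives 0.
At x=0, y=0, z=0, w=0: circuit gives 1, formula gives 1.
Agrees on all 16 inputs.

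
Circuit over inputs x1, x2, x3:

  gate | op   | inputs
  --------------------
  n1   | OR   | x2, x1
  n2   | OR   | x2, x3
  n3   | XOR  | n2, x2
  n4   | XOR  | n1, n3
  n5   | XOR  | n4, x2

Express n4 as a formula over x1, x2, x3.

n1 = x2 OR x1
n2 = x2 OR x3
n3 = n2 XOR x2 = (x2 OR x3) XOR x2
n4 = n1 XOR n3 = (x2 OR x1) XOR ((x2 OR x3) XOR x2)

(x2 OR x1) XOR ((x2 OR x3) XOR x2)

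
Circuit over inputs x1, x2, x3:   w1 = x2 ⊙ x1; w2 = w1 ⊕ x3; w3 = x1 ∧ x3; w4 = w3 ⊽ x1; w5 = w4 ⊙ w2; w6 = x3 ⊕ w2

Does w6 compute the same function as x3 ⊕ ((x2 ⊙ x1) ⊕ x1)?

w1 = x2 ⊙ x1
w2 = w1 ⊕ x3 = (x2 ⊙ x1) ⊕ x3
w6 = x3 ⊕ w2 = x3 ⊕ ((x2 ⊙ x1) ⊕ x3)
At x1=0, x2=0, x3=1: circuit gives 1, formula gives 0.

No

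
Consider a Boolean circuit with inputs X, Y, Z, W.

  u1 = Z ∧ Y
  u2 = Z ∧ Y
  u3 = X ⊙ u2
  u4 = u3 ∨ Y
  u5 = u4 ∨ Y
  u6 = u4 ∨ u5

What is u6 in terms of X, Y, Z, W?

((X ⊙ (Z ∧ Y)) ∨ Y) ∨ (((X ⊙ (Z ∧ Y)) ∨ Y) ∨ Y)

u2 = Z ∧ Y
u3 = X ⊙ u2 = X ⊙ (Z ∧ Y)
u4 = u3 ∨ Y = (X ⊙ (Z ∧ Y)) ∨ Y
u5 = u4 ∨ Y = ((X ⊙ (Z ∧ Y)) ∨ Y) ∨ Y
u6 = u4 ∨ u5 = ((X ⊙ (Z ∧ Y)) ∨ Y) ∨ (((X ⊙ (Z ∧ Y)) ∨ Y) ∨ Y)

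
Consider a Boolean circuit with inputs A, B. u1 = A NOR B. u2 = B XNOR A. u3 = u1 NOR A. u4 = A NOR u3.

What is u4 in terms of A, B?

u1 = A NOR B
u3 = u1 NOR A = (A NOR B) NOR A
u4 = A NOR u3 = A NOR ((A NOR B) NOR A)

A NOR ((A NOR B) NOR A)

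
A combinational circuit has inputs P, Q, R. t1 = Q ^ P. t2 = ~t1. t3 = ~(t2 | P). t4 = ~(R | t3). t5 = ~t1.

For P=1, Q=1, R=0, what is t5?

t1 = 1 ^ 1 = 0
t5 = ~0 = 1

1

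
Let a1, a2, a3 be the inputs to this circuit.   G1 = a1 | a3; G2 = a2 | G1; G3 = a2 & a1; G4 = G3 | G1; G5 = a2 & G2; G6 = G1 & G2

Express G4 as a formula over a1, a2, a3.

(a2 & a1) | (a1 | a3)

G1 = a1 | a3
G3 = a2 & a1
G4 = G3 | G1 = (a2 & a1) | (a1 | a3)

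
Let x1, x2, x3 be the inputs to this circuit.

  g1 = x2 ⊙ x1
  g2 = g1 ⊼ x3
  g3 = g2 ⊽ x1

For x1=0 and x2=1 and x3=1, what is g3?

g1 = 1 ⊙ 0 = 0
g2 = 0 ⊼ 1 = 1
g3 = 1 ⊽ 0 = 0

0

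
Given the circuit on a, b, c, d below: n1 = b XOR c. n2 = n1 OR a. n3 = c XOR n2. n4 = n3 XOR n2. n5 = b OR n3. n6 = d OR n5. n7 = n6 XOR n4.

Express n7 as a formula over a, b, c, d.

n1 = b XOR c
n2 = n1 OR a = (b XOR c) OR a
n3 = c XOR n2 = c XOR ((b XOR c) OR a)
n4 = n3 XOR n2 = (c XOR ((b XOR c) OR a)) XOR ((b XOR c) OR a)
n5 = b OR n3 = b OR (c XOR ((b XOR c) OR a))
n6 = d OR n5 = d OR (b OR (c XOR ((b XOR c) OR a)))
n7 = n6 XOR n4 = (d OR (b OR (c XOR ((b XOR c) OR a)))) XOR ((c XOR ((b XOR c) OR a)) XOR ((b XOR c) OR a))

(d OR (b OR (c XOR ((b XOR c) OR a)))) XOR ((c XOR ((b XOR c) OR a)) XOR ((b XOR c) OR a))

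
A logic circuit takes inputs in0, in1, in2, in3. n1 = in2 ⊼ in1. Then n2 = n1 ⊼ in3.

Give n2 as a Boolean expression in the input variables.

(in2 ⊼ in1) ⊼ in3

n1 = in2 ⊼ in1
n2 = n1 ⊼ in3 = (in2 ⊼ in1) ⊼ in3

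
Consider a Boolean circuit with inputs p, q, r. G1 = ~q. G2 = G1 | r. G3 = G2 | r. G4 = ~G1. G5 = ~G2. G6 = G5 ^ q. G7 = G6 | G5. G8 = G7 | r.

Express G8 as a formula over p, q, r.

G1 = ~q
G2 = G1 | r = ~q | r
G5 = ~G2 = ~(~q | r)
G6 = G5 ^ q = ~(~q | r) ^ q
G7 = G6 | G5 = (~(~q | r) ^ q) | ~(~q | r)
G8 = G7 | r = ((~(~q | r) ^ q) | ~(~q | r)) | r

((~(~q | r) ^ q) | ~(~q | r)) | r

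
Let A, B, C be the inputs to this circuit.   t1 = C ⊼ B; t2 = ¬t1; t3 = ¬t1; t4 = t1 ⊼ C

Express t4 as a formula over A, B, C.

t1 = C ⊼ B
t4 = t1 ⊼ C = (C ⊼ B) ⊼ C

(C ⊼ B) ⊼ C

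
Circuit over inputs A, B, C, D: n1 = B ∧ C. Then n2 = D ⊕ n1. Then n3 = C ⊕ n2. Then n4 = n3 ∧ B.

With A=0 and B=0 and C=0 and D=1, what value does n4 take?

n1 = 0 ∧ 0 = 0
n2 = 1 ⊕ 0 = 1
n3 = 0 ⊕ 1 = 1
n4 = 1 ∧ 0 = 0

0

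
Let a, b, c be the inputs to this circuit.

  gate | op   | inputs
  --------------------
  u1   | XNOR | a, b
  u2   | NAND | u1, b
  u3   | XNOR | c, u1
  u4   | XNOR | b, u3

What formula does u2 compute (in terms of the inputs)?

(a XNOR b) NAND b

u1 = a XNOR b
u2 = u1 NAND b = (a XNOR b) NAND b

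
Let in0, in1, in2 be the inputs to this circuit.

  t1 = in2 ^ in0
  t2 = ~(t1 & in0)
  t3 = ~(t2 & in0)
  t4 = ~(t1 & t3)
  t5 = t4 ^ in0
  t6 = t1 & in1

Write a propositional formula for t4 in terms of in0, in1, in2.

~((in2 ^ in0) & (~((~((in2 ^ in0) & in0)) & in0)))

t1 = in2 ^ in0
t2 = ~(t1 & in0) = ~((in2 ^ in0) & in0)
t3 = ~(t2 & in0) = ~((~((in2 ^ in0) & in0)) & in0)
t4 = ~(t1 & t3) = ~((in2 ^ in0) & (~((~((in2 ^ in0) & in0)) & in0)))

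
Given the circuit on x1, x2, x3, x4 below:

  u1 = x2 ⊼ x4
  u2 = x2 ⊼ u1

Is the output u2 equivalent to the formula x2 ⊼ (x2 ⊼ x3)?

No

u1 = x2 ⊼ x4
u2 = x2 ⊼ u1 = x2 ⊼ (x2 ⊼ x4)
At x1=0, x2=1, x3=0, x4=1: circuit gives 1, formula gives 0.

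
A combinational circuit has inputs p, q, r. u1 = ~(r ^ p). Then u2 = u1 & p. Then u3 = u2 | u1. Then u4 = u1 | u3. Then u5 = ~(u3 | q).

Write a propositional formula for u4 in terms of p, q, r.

u1 = ~(r ^ p)
u2 = u1 & p = (~(r ^ p)) & p
u3 = u2 | u1 = ((~(r ^ p)) & p) | (~(r ^ p))
u4 = u1 | u3 = (~(r ^ p)) | (((~(r ^ p)) & p) | (~(r ^ p)))

(~(r ^ p)) | (((~(r ^ p)) & p) | (~(r ^ p)))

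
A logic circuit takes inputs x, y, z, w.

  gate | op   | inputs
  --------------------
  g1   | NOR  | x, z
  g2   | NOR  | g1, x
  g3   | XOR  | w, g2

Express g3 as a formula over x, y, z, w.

w XOR ((x NOR z) NOR x)

g1 = x NOR z
g2 = g1 NOR x = (x NOR z) NOR x
g3 = w XOR g2 = w XOR ((x NOR z) NOR x)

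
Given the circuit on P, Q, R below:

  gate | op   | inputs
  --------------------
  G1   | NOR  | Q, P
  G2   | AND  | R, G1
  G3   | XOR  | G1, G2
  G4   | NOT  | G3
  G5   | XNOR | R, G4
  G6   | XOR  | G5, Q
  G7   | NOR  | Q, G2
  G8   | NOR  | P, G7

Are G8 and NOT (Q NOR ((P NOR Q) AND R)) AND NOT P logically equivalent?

Yes

G1 = Q NOR P
G2 = R AND G1 = R AND (Q NOR P)
G7 = Q NOR G2 = Q NOR (R AND (Q NOR P))
G8 = P NOR G7 = P NOR (Q NOR (R AND (Q NOR P)))
At P=0, Q=0, R=0: circuit gives 0, formula gives 0.
At P=0, Q=0, R=1: circuit gives 1, formula gives 1.
Agrees on all 8 inputs.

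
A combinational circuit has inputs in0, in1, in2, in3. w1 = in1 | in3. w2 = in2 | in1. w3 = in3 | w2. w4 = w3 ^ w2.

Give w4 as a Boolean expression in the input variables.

(in3 | (in2 | in1)) ^ (in2 | in1)

w2 = in2 | in1
w3 = in3 | w2 = in3 | (in2 | in1)
w4 = w3 ^ w2 = (in3 | (in2 | in1)) ^ (in2 | in1)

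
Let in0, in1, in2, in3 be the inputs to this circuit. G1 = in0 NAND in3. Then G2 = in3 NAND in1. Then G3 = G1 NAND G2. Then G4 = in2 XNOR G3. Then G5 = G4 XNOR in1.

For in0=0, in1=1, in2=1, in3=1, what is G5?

G1 = 0 NAND 1 = 1
G2 = 1 NAND 1 = 0
G3 = 1 NAND 0 = 1
G4 = 1 XNOR 1 = 1
G5 = 1 XNOR 1 = 1

1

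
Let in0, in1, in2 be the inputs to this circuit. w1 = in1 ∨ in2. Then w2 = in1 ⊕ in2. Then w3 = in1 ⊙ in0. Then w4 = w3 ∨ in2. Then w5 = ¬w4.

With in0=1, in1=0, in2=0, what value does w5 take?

w3 = 0 ⊙ 1 = 0
w4 = 0 ∨ 0 = 0
w5 = ¬0 = 1

1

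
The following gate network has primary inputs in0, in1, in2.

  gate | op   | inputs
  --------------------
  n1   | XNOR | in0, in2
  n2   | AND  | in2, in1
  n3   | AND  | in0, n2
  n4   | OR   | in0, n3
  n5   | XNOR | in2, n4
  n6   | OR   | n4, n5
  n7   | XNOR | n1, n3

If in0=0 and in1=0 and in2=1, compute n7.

n1 = 0 XNOR 1 = 0
n2 = 1 AND 0 = 0
n3 = 0 AND 0 = 0
n7 = 0 XNOR 0 = 1

1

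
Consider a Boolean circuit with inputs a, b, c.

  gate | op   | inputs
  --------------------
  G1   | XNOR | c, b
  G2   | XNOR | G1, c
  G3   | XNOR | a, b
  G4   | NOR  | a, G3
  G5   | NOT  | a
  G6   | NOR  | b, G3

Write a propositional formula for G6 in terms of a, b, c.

G3 = a XNOR b
G6 = b NOR G3 = b NOR (a XNOR b)

b NOR (a XNOR b)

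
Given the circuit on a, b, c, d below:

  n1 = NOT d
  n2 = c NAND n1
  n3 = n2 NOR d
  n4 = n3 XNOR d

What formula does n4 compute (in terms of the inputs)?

((c NAND NOT d) NOR d) XNOR d

n1 = NOT d
n2 = c NAND n1 = c NAND NOT d
n3 = n2 NOR d = (c NAND NOT d) NOR d
n4 = n3 XNOR d = ((c NAND NOT d) NOR d) XNOR d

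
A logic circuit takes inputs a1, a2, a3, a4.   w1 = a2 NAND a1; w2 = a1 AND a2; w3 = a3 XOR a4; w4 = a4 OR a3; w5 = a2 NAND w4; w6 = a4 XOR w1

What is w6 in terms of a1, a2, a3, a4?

a4 XOR (a2 NAND a1)

w1 = a2 NAND a1
w6 = a4 XOR w1 = a4 XOR (a2 NAND a1)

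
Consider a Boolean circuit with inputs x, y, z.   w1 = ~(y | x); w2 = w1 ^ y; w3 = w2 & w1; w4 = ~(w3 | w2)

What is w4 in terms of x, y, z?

w1 = ~(y | x)
w2 = w1 ^ y = (~(y | x)) ^ y
w3 = w2 & w1 = ((~(y | x)) ^ y) & (~(y | x))
w4 = ~(w3 | w2) = ~((((~(y | x)) ^ y) & (~(y | x))) | ((~(y | x)) ^ y))

~((((~(y | x)) ^ y) & (~(y | x))) | ((~(y | x)) ^ y))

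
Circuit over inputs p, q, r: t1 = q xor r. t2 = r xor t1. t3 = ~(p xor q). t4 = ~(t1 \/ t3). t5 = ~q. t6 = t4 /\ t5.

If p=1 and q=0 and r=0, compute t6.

1

t1 = 0 xor 0 = 0
t3 = ~(1 xor 0) = 0
t4 = ~(0 \/ 0) = 1
t5 = ~0 = 1
t6 = 1 /\ 1 = 1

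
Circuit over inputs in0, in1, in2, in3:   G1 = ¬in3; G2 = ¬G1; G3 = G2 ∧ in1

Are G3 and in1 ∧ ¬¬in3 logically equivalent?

Yes

G1 = ¬in3
G2 = ¬G1 = ¬¬in3
G3 = G2 ∧ in1 = ¬¬in3 ∧ in1
At in0=0, in1=0, in2=0, in3=0: circuit gives 0, formula gives 0.
At in0=0, in1=1, in2=0, in3=1: circuit gives 1, formula gives 1.
Agrees on all 16 inputs.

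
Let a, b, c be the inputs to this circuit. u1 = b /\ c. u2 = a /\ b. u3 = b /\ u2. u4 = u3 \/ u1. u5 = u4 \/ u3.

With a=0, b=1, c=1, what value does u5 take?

u1 = 1 /\ 1 = 1
u2 = 0 /\ 1 = 0
u3 = 1 /\ 0 = 0
u4 = 0 \/ 1 = 1
u5 = 1 \/ 0 = 1

1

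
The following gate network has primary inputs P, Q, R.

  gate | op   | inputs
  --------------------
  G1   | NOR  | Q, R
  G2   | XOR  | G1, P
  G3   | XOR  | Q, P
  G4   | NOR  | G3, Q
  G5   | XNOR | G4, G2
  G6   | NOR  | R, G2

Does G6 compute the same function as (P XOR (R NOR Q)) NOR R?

G1 = Q NOR R
G2 = G1 XOR P = (Q NOR R) XOR P
G6 = R NOR G2 = R NOR ((Q NOR R) XOR P)
At P=0, Q=0, R=0: circuit gives 0, formula gives 0.
At P=0, Q=1, R=0: circuit gives 1, formula gives 1.
Agrees on all 8 inputs.

Yes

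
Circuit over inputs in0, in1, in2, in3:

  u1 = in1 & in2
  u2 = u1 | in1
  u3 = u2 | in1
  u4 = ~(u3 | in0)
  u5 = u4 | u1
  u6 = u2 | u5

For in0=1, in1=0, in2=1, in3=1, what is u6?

0

u1 = 0 & 1 = 0
u2 = 0 | 0 = 0
u3 = 0 | 0 = 0
u4 = ~(0 | 1) = 0
u5 = 0 | 0 = 0
u6 = 0 | 0 = 0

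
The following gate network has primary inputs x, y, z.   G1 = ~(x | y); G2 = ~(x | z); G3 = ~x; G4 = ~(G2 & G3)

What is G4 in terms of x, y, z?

G2 = ~(x | z)
G3 = ~x
G4 = ~(G2 & G3) = ~((~(x | z)) & ~x)

~((~(x | z)) & ~x)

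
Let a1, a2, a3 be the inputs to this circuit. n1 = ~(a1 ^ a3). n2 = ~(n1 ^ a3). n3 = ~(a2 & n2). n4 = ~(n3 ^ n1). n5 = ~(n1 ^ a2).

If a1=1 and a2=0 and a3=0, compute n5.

n1 = ~(1 ^ 0) = 0
n5 = ~(0 ^ 0) = 1

1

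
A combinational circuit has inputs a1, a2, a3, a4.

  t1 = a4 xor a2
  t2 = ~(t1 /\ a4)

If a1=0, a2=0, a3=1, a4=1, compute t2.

0

t1 = 1 xor 0 = 1
t2 = ~(1 /\ 1) = 0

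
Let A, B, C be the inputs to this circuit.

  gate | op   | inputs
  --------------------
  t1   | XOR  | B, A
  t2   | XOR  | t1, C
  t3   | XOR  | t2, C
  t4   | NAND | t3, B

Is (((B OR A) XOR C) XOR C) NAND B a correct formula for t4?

No

t1 = B XOR A
t2 = t1 XOR C = (B XOR A) XOR C
t3 = t2 XOR C = ((B XOR A) XOR C) XOR C
t4 = t3 NAND B = (((B XOR A) XOR C) XOR C) NAND B
At A=1, B=1, C=0: circuit gives 1, formula gives 0.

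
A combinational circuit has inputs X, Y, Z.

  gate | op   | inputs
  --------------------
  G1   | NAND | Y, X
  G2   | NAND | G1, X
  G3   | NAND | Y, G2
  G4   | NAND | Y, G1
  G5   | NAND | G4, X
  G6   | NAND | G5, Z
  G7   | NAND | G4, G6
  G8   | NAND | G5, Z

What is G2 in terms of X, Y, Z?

(Y NAND X) NAND X

G1 = Y NAND X
G2 = G1 NAND X = (Y NAND X) NAND X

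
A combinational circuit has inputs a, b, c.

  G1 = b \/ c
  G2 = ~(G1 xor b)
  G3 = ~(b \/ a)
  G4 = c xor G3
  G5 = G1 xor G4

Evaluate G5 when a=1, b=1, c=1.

0

G1 = 1 \/ 1 = 1
G3 = ~(1 \/ 1) = 0
G4 = 1 xor 0 = 1
G5 = 1 xor 1 = 0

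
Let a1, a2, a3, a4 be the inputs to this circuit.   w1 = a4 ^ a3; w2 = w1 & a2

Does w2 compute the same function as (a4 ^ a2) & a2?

w1 = a4 ^ a3
w2 = w1 & a2 = (a4 ^ a3) & a2
At a1=0, a2=1, a3=0, a4=0: circuit gives 0, formula gives 1.

No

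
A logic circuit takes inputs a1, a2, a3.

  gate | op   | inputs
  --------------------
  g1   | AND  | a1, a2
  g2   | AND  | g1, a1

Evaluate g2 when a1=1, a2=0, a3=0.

0

g1 = 1 AND 0 = 0
g2 = 0 AND 1 = 0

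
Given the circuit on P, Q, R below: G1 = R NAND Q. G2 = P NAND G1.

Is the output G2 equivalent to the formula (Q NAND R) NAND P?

Yes

G1 = R NAND Q
G2 = P NAND G1 = P NAND (R NAND Q)
At P=1, Q=0, R=0: circuit gives 0, formula gives 0.
At P=0, Q=0, R=0: circuit gives 1, formula gives 1.
Agrees on all 8 inputs.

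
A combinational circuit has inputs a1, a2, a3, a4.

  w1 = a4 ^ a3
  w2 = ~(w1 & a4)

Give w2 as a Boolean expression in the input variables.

w1 = a4 ^ a3
w2 = ~(w1 & a4) = ~((a4 ^ a3) & a4)

~((a4 ^ a3) & a4)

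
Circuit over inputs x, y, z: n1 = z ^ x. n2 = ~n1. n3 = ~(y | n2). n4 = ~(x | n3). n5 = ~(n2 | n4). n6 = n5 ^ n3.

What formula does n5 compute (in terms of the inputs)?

~(~(z ^ x) | (~(x | (~(y | ~(z ^ x))))))

n1 = z ^ x
n2 = ~n1 = ~(z ^ x)
n3 = ~(y | n2) = ~(y | ~(z ^ x))
n4 = ~(x | n3) = ~(x | (~(y | ~(z ^ x))))
n5 = ~(n2 | n4) = ~(~(z ^ x) | (~(x | (~(y | ~(z ^ x))))))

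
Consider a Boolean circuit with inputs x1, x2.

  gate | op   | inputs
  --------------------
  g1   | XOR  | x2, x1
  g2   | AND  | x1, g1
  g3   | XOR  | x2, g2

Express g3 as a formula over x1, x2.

g1 = x2 XOR x1
g2 = x1 AND g1 = x1 AND (x2 XOR x1)
g3 = x2 XOR g2 = x2 XOR (x1 AND (x2 XOR x1))

x2 XOR (x1 AND (x2 XOR x1))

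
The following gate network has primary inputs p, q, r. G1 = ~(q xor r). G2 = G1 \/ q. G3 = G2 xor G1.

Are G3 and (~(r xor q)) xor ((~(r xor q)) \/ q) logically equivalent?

G1 = ~(q xor r)
G2 = G1 \/ q = (~(q xor r)) \/ q
G3 = G2 xor G1 = ((~(q xor r)) \/ q) xor (~(q xor r))
At p=0, q=0, r=0: circuit gives 0, formula gives 0.
At p=0, q=1, r=0: circuit gives 1, formula gives 1.
Agrees on all 8 inputs.

Yes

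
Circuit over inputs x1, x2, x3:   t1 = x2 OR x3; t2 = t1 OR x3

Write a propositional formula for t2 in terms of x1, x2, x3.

(x2 OR x3) OR x3

t1 = x2 OR x3
t2 = t1 OR x3 = (x2 OR x3) OR x3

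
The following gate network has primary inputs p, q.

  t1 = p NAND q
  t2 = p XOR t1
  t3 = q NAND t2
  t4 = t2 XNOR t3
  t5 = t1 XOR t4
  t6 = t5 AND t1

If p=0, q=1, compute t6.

t1 = 0 NAND 1 = 1
t2 = 0 XOR 1 = 1
t3 = 1 NAND 1 = 0
t4 = 1 XNOR 0 = 0
t5 = 1 XOR 0 = 1
t6 = 1 AND 1 = 1

1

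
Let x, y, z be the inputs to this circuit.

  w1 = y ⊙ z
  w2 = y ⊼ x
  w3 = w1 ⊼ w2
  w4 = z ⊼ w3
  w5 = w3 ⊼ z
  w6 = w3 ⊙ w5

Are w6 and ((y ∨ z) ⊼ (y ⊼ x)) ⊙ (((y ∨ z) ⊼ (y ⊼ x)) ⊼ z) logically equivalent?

w1 = y ⊙ z
w2 = y ⊼ x
w3 = w1 ⊼ w2 = (y ⊙ z) ⊼ (y ⊼ x)
w5 = w3 ⊼ z = ((y ⊙ z) ⊼ (y ⊼ x)) ⊼ z
w6 = w3 ⊙ w5 = ((y ⊙ z) ⊼ (y ⊼ x)) ⊙ (((y ⊙ z) ⊼ (y ⊼ x)) ⊼ z)
At x=0, y=0, z=0: circuit gives 0, formula gives 1.

No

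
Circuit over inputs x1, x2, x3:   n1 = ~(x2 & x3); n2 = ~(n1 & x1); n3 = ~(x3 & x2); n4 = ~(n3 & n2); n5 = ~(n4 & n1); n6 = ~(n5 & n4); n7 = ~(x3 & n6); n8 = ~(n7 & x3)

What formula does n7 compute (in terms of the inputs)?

~(x3 & (~((~((~((~(x3 & x2)) & (~((~(x2 & x3)) & x1)))) & (~(x2 & x3)))) & (~((~(x3 & x2)) & (~((~(x2 & x3)) & x1)))))))

n1 = ~(x2 & x3)
n2 = ~(n1 & x1) = ~((~(x2 & x3)) & x1)
n3 = ~(x3 & x2)
n4 = ~(n3 & n2) = ~((~(x3 & x2)) & (~((~(x2 & x3)) & x1)))
n5 = ~(n4 & n1) = ~((~((~(x3 & x2)) & (~((~(x2 & x3)) & x1)))) & (~(x2 & x3)))
n6 = ~(n5 & n4) = ~((~((~((~(x3 & x2)) & (~((~(x2 & x3)) & x1)))) & (~(x2 & x3)))) & (~((~(x3 & x2)) & (~((~(x2 & x3)) & x1)))))
n7 = ~(x3 & n6) = ~(x3 & (~((~((~((~(x3 & x2)) & (~((~(x2 & x3)) & x1)))) & (~(x2 & x3)))) & (~((~(x3 & x2)) & (~((~(x2 & x3)) & x1)))))))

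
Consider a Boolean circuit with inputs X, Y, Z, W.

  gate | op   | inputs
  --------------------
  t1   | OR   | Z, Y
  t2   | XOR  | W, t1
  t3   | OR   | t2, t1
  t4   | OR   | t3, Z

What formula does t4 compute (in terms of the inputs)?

((W XOR (Z OR Y)) OR (Z OR Y)) OR Z

t1 = Z OR Y
t2 = W XOR t1 = W XOR (Z OR Y)
t3 = t2 OR t1 = (W XOR (Z OR Y)) OR (Z OR Y)
t4 = t3 OR Z = ((W XOR (Z OR Y)) OR (Z OR Y)) OR Z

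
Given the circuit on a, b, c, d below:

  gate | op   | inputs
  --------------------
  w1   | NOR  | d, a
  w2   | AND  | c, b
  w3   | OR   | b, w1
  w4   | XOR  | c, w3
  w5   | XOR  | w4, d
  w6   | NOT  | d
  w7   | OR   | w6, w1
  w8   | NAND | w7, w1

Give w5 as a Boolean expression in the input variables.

(c XOR (b OR (d NOR a))) XOR d

w1 = d NOR a
w3 = b OR w1 = b OR (d NOR a)
w4 = c XOR w3 = c XOR (b OR (d NOR a))
w5 = w4 XOR d = (c XOR (b OR (d NOR a))) XOR d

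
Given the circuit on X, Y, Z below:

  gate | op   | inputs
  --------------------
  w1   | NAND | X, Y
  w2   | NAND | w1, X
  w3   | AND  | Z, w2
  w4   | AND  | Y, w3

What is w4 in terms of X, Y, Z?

w1 = X NAND Y
w2 = w1 NAND X = (X NAND Y) NAND X
w3 = Z AND w2 = Z AND ((X NAND Y) NAND X)
w4 = Y AND w3 = Y AND (Z AND ((X NAND Y) NAND X))

Y AND (Z AND ((X NAND Y) NAND X))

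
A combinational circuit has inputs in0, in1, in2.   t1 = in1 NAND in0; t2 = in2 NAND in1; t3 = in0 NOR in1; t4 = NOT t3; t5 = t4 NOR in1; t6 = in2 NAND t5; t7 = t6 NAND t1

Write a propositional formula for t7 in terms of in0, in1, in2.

t1 = in1 NAND in0
t3 = in0 NOR in1
t4 = NOT t3 = NOT (in0 NOR in1)
t5 = t4 NOR in1 = NOT (in0 NOR in1) NOR in1
t6 = in2 NAND t5 = in2 NAND (NOT (in0 NOR in1) NOR in1)
t7 = t6 NAND t1 = (in2 NAND (NOT (in0 NOR in1) NOR in1)) NAND (in1 NAND in0)

(in2 NAND (NOT (in0 NOR in1) NOR in1)) NAND (in1 NAND in0)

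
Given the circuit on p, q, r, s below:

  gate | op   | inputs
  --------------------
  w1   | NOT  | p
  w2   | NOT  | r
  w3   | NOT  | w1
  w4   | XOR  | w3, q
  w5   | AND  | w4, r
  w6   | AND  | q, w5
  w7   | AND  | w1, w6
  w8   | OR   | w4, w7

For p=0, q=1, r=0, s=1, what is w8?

w1 = NOT 0 = 1
w3 = NOT 1 = 0
w4 = 0 XOR 1 = 1
w5 = 1 AND 0 = 0
w6 = 1 AND 0 = 0
w7 = 1 AND 0 = 0
w8 = 1 OR 0 = 1

1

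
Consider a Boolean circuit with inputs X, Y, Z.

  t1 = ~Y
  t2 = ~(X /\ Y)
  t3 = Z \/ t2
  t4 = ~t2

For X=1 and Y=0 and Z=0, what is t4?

0

t2 = ~(1 /\ 0) = 1
t4 = ~1 = 0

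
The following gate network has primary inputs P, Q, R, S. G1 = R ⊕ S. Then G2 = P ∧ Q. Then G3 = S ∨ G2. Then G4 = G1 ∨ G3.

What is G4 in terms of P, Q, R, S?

G1 = R ⊕ S
G2 = P ∧ Q
G3 = S ∨ G2 = S ∨ (P ∧ Q)
G4 = G1 ∨ G3 = (R ⊕ S) ∨ (S ∨ (P ∧ Q))

(R ⊕ S) ∨ (S ∨ (P ∧ Q))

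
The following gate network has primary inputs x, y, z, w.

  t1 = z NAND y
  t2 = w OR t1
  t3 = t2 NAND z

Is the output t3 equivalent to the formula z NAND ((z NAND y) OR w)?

Yes

t1 = z NAND y
t2 = w OR t1 = w OR (z NAND y)
t3 = t2 NAND z = (w OR (z NAND y)) NAND z
At x=0, y=0, z=1, w=0: circuit gives 0, formula gives 0.
At x=0, y=0, z=0, w=0: circuit gives 1, formula gives 1.
Agrees on all 16 inputs.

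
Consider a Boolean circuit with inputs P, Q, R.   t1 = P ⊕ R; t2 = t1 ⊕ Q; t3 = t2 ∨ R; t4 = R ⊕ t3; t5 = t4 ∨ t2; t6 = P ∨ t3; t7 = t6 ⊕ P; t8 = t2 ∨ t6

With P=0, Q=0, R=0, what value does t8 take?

t1 = 0 ⊕ 0 = 0
t2 = 0 ⊕ 0 = 0
t3 = 0 ∨ 0 = 0
t6 = 0 ∨ 0 = 0
t8 = 0 ∨ 0 = 0

0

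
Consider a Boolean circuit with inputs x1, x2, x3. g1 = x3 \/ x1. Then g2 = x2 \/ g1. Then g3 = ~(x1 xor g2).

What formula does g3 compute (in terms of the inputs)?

~(x1 xor (x2 \/ (x3 \/ x1)))

g1 = x3 \/ x1
g2 = x2 \/ g1 = x2 \/ (x3 \/ x1)
g3 = ~(x1 xor g2) = ~(x1 xor (x2 \/ (x3 \/ x1)))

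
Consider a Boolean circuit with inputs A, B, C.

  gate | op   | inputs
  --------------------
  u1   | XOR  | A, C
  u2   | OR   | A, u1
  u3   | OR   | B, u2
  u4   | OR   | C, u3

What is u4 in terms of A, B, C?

u1 = A XOR C
u2 = A OR u1 = A OR (A XOR C)
u3 = B OR u2 = B OR (A OR (A XOR C))
u4 = C OR u3 = C OR (B OR (A OR (A XOR C)))

C OR (B OR (A OR (A XOR C)))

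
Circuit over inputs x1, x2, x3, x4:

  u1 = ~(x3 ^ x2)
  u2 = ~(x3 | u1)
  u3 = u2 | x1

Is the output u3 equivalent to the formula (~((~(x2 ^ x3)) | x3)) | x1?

u1 = ~(x3 ^ x2)
u2 = ~(x3 | u1) = ~(x3 | (~(x3 ^ x2)))
u3 = u2 | x1 = (~(x3 | (~(x3 ^ x2)))) | x1
At x1=0, x2=0, x3=0, x4=0: circuit gives 0, formula gives 0.
At x1=0, x2=1, x3=0, x4=0: circuit gives 1, formula gives 1.
Agrees on all 16 inputs.

Yes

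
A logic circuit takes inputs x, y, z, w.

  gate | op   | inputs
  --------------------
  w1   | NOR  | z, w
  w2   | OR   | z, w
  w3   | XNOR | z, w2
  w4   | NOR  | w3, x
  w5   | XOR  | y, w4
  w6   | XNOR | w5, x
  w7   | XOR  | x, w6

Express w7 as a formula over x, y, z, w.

x XOR ((y XOR ((z XNOR (z OR w)) NOR x)) XNOR x)

w2 = z OR w
w3 = z XNOR w2 = z XNOR (z OR w)
w4 = w3 NOR x = (z XNOR (z OR w)) NOR x
w5 = y XOR w4 = y XOR ((z XNOR (z OR w)) NOR x)
w6 = w5 XNOR x = (y XOR ((z XNOR (z OR w)) NOR x)) XNOR x
w7 = x XOR w6 = x XOR ((y XOR ((z XNOR (z OR w)) NOR x)) XNOR x)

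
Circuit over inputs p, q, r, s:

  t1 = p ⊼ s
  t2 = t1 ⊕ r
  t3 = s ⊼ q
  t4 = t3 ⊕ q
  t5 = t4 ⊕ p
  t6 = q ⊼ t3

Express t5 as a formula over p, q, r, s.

t3 = s ⊼ q
t4 = t3 ⊕ q = (s ⊼ q) ⊕ q
t5 = t4 ⊕ p = ((s ⊼ q) ⊕ q) ⊕ p

((s ⊼ q) ⊕ q) ⊕ p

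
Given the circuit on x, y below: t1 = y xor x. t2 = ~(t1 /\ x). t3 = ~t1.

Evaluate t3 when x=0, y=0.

1

t1 = 0 xor 0 = 0
t3 = ~0 = 1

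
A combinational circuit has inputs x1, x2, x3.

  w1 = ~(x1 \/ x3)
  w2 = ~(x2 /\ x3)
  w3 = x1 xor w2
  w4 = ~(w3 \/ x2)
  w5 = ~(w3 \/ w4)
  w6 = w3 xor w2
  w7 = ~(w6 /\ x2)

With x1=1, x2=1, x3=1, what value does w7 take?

w2 = ~(1 /\ 1) = 0
w3 = 1 xor 0 = 1
w6 = 1 xor 0 = 1
w7 = ~(1 /\ 1) = 0

0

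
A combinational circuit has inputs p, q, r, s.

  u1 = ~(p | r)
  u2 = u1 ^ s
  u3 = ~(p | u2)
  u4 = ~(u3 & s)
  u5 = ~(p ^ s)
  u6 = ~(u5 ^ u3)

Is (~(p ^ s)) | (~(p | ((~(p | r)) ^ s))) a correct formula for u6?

No

u1 = ~(p | r)
u2 = u1 ^ s = (~(p | r)) ^ s
u3 = ~(p | u2) = ~(p | ((~(p | r)) ^ s))
u5 = ~(p ^ s)
u6 = ~(u5 ^ u3) = ~((~(p ^ s)) ^ (~(p | ((~(p | r)) ^ s))))
At p=0, q=0, r=0, s=0: circuit gives 0, formula gives 1.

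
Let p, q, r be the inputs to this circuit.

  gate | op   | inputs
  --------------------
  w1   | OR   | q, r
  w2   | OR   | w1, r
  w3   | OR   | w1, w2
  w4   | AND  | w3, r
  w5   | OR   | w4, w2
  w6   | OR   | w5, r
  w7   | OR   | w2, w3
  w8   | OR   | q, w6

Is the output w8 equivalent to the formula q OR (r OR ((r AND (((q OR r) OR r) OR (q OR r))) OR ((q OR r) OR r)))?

w1 = q OR r
w2 = w1 OR r = (q OR r) OR r
w3 = w1 OR w2 = (q OR r) OR ((q OR r) OR r)
w4 = w3 AND r = ((q OR r) OR ((q OR r) OR r)) AND r
w5 = w4 OR w2 = (((q OR r) OR ((q OR r) OR r)) AND r) OR ((q OR r) OR r)
w6 = w5 OR r = ((((q OR r) OR ((q OR r) OR r)) AND r) OR ((q OR r) OR r)) OR r
w8 = q OR w6 = q OR (((((q OR r) OR ((q OR r) OR r)) AND r) OR ((q OR r) OR r)) OR r)
At p=0, q=0, r=0: circuit gives 0, formula gives 0.
At p=0, q=0, r=1: circuit gives 1, formula gives 1.
Agrees on all 8 inputs.

Yes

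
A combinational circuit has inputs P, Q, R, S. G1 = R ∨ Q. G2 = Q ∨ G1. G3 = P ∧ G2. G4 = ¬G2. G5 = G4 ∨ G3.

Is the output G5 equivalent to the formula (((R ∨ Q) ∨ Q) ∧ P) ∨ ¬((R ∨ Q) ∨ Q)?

Yes

G1 = R ∨ Q
G2 = Q ∨ G1 = Q ∨ (R ∨ Q)
G3 = P ∧ G2 = P ∧ (Q ∨ (R ∨ Q))
G4 = ¬G2 = ¬(Q ∨ (R ∨ Q))
G5 = G4 ∨ G3 = ¬(Q ∨ (R ∨ Q)) ∨ (P ∧ (Q ∨ (R ∨ Q)))
At P=0, Q=0, R=1, S=0: circuit gives 0, formula gives 0.
At P=0, Q=0, R=0, S=0: circuit gives 1, formula gives 1.
Agrees on all 16 inputs.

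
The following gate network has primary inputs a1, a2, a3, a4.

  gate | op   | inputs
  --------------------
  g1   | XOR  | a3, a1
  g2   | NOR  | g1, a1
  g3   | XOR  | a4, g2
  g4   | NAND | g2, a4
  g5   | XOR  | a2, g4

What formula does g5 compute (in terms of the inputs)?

g1 = a3 XOR a1
g2 = g1 NOR a1 = (a3 XOR a1) NOR a1
g4 = g2 NAND a4 = ((a3 XOR a1) NOR a1) NAND a4
g5 = a2 XOR g4 = a2 XOR (((a3 XOR a1) NOR a1) NAND a4)

a2 XOR (((a3 XOR a1) NOR a1) NAND a4)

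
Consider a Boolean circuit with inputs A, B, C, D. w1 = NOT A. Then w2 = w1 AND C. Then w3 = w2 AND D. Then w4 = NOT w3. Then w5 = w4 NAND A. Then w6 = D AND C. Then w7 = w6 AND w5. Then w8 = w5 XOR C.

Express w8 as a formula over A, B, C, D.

(NOT ((NOT A AND C) AND D) NAND A) XOR C

w1 = NOT A
w2 = w1 AND C = NOT A AND C
w3 = w2 AND D = (NOT A AND C) AND D
w4 = NOT w3 = NOT ((NOT A AND C) AND D)
w5 = w4 NAND A = NOT ((NOT A AND C) AND D) NAND A
w8 = w5 XOR C = (NOT ((NOT A AND C) AND D) NAND A) XOR C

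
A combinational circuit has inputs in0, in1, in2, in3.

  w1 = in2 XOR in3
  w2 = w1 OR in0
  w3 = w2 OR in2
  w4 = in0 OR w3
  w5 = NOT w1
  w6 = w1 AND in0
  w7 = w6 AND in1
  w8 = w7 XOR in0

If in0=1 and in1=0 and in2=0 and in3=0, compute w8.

w1 = 0 XOR 0 = 0
w6 = 0 AND 1 = 0
w7 = 0 AND 0 = 0
w8 = 0 XOR 1 = 1

1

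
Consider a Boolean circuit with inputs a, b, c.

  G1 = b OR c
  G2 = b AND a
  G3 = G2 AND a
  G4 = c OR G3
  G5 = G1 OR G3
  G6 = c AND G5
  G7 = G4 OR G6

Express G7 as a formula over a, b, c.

G1 = b OR c
G2 = b AND a
G3 = G2 AND a = (b AND a) AND a
G4 = c OR G3 = c OR ((b AND a) AND a)
G5 = G1 OR G3 = (b OR c) OR ((b AND a) AND a)
G6 = c AND G5 = c AND ((b OR c) OR ((b AND a) AND a))
G7 = G4 OR G6 = (c OR ((b AND a) AND a)) OR (c AND ((b OR c) OR ((b AND a) AND a)))

(c OR ((b AND a) AND a)) OR (c AND ((b OR c) OR ((b AND a) AND a)))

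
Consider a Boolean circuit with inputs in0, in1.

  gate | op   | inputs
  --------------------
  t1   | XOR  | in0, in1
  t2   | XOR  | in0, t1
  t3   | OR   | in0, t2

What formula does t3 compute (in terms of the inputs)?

in0 OR (in0 XOR (in0 XOR in1))

t1 = in0 XOR in1
t2 = in0 XOR t1 = in0 XOR (in0 XOR in1)
t3 = in0 OR t2 = in0 OR (in0 XOR (in0 XOR in1))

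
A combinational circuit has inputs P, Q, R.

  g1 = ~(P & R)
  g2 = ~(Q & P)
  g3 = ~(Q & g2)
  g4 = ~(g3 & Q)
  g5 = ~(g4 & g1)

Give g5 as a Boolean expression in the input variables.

g1 = ~(P & R)
g2 = ~(Q & P)
g3 = ~(Q & g2) = ~(Q & (~(Q & P)))
g4 = ~(g3 & Q) = ~((~(Q & (~(Q & P)))) & Q)
g5 = ~(g4 & g1) = ~((~((~(Q & (~(Q & P)))) & Q)) & (~(P & R)))

~((~((~(Q & (~(Q & P)))) & Q)) & (~(P & R)))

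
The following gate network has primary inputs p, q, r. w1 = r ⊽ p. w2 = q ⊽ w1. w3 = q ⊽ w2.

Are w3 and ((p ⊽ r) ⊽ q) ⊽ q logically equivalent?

Yes

w1 = r ⊽ p
w2 = q ⊽ w1 = q ⊽ (r ⊽ p)
w3 = q ⊽ w2 = q ⊽ (q ⊽ (r ⊽ p))
At p=0, q=0, r=1: circuit gives 0, formula gives 0.
At p=0, q=0, r=0: circuit gives 1, formula gives 1.
Agrees on all 8 inputs.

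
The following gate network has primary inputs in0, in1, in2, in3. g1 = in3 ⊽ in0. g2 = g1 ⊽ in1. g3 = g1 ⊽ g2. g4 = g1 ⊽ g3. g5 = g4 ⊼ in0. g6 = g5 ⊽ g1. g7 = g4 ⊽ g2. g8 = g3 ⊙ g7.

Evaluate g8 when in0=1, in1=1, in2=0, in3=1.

1

g1 = 1 ⊽ 1 = 0
g2 = 0 ⊽ 1 = 0
g3 = 0 ⊽ 0 = 1
g4 = 0 ⊽ 1 = 0
g7 = 0 ⊽ 0 = 1
g8 = 1 ⊙ 1 = 1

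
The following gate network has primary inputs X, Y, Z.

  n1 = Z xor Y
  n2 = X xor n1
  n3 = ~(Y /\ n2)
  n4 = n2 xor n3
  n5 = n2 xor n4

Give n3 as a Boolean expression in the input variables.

~(Y /\ (X xor (Z xor Y)))

n1 = Z xor Y
n2 = X xor n1 = X xor (Z xor Y)
n3 = ~(Y /\ n2) = ~(Y /\ (X xor (Z xor Y)))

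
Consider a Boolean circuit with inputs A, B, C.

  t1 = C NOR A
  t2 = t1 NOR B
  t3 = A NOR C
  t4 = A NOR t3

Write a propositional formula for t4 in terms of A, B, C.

t3 = A NOR C
t4 = A NOR t3 = A NOR (A NOR C)

A NOR (A NOR C)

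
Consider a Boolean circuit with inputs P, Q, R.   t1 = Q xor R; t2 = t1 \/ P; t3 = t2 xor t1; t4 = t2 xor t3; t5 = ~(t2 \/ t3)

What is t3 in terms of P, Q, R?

t1 = Q xor R
t2 = t1 \/ P = (Q xor R) \/ P
t3 = t2 xor t1 = ((Q xor R) \/ P) xor (Q xor R)

((Q xor R) \/ P) xor (Q xor R)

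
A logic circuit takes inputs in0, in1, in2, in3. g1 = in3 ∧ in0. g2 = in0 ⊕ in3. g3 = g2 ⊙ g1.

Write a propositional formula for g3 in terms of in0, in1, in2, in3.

g1 = in3 ∧ in0
g2 = in0 ⊕ in3
g3 = g2 ⊙ g1 = (in0 ⊕ in3) ⊙ (in3 ∧ in0)

(in0 ⊕ in3) ⊙ (in3 ∧ in0)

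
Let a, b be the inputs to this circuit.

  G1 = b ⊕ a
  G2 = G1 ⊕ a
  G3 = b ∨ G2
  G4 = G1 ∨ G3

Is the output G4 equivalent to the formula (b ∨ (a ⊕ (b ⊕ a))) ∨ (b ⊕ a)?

G1 = b ⊕ a
G2 = G1 ⊕ a = (b ⊕ a) ⊕ a
G3 = b ∨ G2 = b ∨ ((b ⊕ a) ⊕ a)
G4 = G1 ∨ G3 = (b ⊕ a) ∨ (b ∨ ((b ⊕ a) ⊕ a))
At a=0, b=0: circuit gives 0, formula gives 0.
At a=0, b=1: circuit gives 1, formula gives 1.
Agrees on all 4 inputs.

Yes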